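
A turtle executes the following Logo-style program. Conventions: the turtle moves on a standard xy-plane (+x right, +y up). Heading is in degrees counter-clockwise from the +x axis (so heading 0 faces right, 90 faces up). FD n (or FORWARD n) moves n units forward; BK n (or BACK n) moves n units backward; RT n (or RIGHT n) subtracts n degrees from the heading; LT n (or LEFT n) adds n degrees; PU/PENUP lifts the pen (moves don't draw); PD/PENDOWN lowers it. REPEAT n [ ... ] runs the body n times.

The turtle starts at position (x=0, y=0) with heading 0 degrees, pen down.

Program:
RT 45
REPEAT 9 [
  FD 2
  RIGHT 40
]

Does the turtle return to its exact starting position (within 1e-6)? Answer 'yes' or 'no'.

Answer: yes

Derivation:
Executing turtle program step by step:
Start: pos=(0,0), heading=0, pen down
RT 45: heading 0 -> 315
REPEAT 9 [
  -- iteration 1/9 --
  FD 2: (0,0) -> (1.414,-1.414) [heading=315, draw]
  RT 40: heading 315 -> 275
  -- iteration 2/9 --
  FD 2: (1.414,-1.414) -> (1.589,-3.407) [heading=275, draw]
  RT 40: heading 275 -> 235
  -- iteration 3/9 --
  FD 2: (1.589,-3.407) -> (0.441,-5.045) [heading=235, draw]
  RT 40: heading 235 -> 195
  -- iteration 4/9 --
  FD 2: (0.441,-5.045) -> (-1.49,-5.563) [heading=195, draw]
  RT 40: heading 195 -> 155
  -- iteration 5/9 --
  FD 2: (-1.49,-5.563) -> (-3.303,-4.717) [heading=155, draw]
  RT 40: heading 155 -> 115
  -- iteration 6/9 --
  FD 2: (-3.303,-4.717) -> (-4.148,-2.905) [heading=115, draw]
  RT 40: heading 115 -> 75
  -- iteration 7/9 --
  FD 2: (-4.148,-2.905) -> (-3.631,-0.973) [heading=75, draw]
  RT 40: heading 75 -> 35
  -- iteration 8/9 --
  FD 2: (-3.631,-0.973) -> (-1.992,0.174) [heading=35, draw]
  RT 40: heading 35 -> 355
  -- iteration 9/9 --
  FD 2: (-1.992,0.174) -> (0,0) [heading=355, draw]
  RT 40: heading 355 -> 315
]
Final: pos=(0,0), heading=315, 9 segment(s) drawn

Start position: (0, 0)
Final position: (0, 0)
Distance = 0; < 1e-6 -> CLOSED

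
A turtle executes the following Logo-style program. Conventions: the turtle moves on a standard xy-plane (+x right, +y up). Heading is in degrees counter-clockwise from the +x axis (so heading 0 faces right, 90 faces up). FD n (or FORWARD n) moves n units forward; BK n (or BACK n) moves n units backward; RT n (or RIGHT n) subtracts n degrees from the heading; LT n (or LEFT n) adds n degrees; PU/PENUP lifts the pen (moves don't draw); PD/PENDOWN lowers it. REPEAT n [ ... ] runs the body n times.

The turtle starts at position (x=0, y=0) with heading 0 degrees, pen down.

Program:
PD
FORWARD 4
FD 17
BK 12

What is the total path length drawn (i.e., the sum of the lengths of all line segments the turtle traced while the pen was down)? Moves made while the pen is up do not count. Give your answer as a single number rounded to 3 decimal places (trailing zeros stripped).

Answer: 33

Derivation:
Executing turtle program step by step:
Start: pos=(0,0), heading=0, pen down
PD: pen down
FD 4: (0,0) -> (4,0) [heading=0, draw]
FD 17: (4,0) -> (21,0) [heading=0, draw]
BK 12: (21,0) -> (9,0) [heading=0, draw]
Final: pos=(9,0), heading=0, 3 segment(s) drawn

Segment lengths:
  seg 1: (0,0) -> (4,0), length = 4
  seg 2: (4,0) -> (21,0), length = 17
  seg 3: (21,0) -> (9,0), length = 12
Total = 33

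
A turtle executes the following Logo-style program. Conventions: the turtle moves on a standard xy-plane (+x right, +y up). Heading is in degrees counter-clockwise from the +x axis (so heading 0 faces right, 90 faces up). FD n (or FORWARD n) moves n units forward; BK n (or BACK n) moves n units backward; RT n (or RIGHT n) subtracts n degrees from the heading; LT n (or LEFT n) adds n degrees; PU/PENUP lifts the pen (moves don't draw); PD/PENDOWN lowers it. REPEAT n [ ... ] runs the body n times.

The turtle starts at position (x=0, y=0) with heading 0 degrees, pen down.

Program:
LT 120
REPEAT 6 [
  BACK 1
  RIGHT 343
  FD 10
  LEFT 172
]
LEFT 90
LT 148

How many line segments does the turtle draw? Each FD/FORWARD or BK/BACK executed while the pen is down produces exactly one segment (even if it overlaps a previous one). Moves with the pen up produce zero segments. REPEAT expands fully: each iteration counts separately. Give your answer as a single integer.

Executing turtle program step by step:
Start: pos=(0,0), heading=0, pen down
LT 120: heading 0 -> 120
REPEAT 6 [
  -- iteration 1/6 --
  BK 1: (0,0) -> (0.5,-0.866) [heading=120, draw]
  RT 343: heading 120 -> 137
  FD 10: (0.5,-0.866) -> (-6.814,5.954) [heading=137, draw]
  LT 172: heading 137 -> 309
  -- iteration 2/6 --
  BK 1: (-6.814,5.954) -> (-7.443,6.731) [heading=309, draw]
  RT 343: heading 309 -> 326
  FD 10: (-7.443,6.731) -> (0.848,1.139) [heading=326, draw]
  LT 172: heading 326 -> 138
  -- iteration 3/6 --
  BK 1: (0.848,1.139) -> (1.591,0.47) [heading=138, draw]
  RT 343: heading 138 -> 155
  FD 10: (1.591,0.47) -> (-7.472,4.696) [heading=155, draw]
  LT 172: heading 155 -> 327
  -- iteration 4/6 --
  BK 1: (-7.472,4.696) -> (-8.311,5.241) [heading=327, draw]
  RT 343: heading 327 -> 344
  FD 10: (-8.311,5.241) -> (1.302,2.484) [heading=344, draw]
  LT 172: heading 344 -> 156
  -- iteration 5/6 --
  BK 1: (1.302,2.484) -> (2.215,2.078) [heading=156, draw]
  RT 343: heading 156 -> 173
  FD 10: (2.215,2.078) -> (-7.71,3.296) [heading=173, draw]
  LT 172: heading 173 -> 345
  -- iteration 6/6 --
  BK 1: (-7.71,3.296) -> (-8.676,3.555) [heading=345, draw]
  RT 343: heading 345 -> 2
  FD 10: (-8.676,3.555) -> (1.318,3.904) [heading=2, draw]
  LT 172: heading 2 -> 174
]
LT 90: heading 174 -> 264
LT 148: heading 264 -> 52
Final: pos=(1.318,3.904), heading=52, 12 segment(s) drawn
Segments drawn: 12

Answer: 12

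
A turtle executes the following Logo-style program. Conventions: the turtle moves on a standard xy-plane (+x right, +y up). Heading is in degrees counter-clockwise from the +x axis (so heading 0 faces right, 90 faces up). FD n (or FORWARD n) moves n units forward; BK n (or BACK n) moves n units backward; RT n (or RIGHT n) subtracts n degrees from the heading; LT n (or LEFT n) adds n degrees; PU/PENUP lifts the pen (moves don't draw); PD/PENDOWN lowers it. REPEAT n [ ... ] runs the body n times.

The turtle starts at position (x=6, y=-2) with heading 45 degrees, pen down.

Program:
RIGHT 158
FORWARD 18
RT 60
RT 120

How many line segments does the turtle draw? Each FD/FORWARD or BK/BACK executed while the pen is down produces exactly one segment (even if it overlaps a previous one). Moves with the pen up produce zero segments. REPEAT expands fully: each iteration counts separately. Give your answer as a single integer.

Executing turtle program step by step:
Start: pos=(6,-2), heading=45, pen down
RT 158: heading 45 -> 247
FD 18: (6,-2) -> (-1.033,-18.569) [heading=247, draw]
RT 60: heading 247 -> 187
RT 120: heading 187 -> 67
Final: pos=(-1.033,-18.569), heading=67, 1 segment(s) drawn
Segments drawn: 1

Answer: 1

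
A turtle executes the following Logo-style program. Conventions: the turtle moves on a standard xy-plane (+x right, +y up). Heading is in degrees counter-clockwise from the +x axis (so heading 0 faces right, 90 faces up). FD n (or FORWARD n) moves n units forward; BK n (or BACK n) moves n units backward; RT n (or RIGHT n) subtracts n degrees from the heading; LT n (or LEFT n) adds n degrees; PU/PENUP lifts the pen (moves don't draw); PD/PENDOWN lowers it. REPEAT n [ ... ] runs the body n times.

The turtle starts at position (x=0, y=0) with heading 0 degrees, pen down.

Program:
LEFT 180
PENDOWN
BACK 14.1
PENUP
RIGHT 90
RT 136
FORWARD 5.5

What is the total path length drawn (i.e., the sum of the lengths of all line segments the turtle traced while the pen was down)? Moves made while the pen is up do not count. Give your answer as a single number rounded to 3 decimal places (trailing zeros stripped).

Executing turtle program step by step:
Start: pos=(0,0), heading=0, pen down
LT 180: heading 0 -> 180
PD: pen down
BK 14.1: (0,0) -> (14.1,0) [heading=180, draw]
PU: pen up
RT 90: heading 180 -> 90
RT 136: heading 90 -> 314
FD 5.5: (14.1,0) -> (17.921,-3.956) [heading=314, move]
Final: pos=(17.921,-3.956), heading=314, 1 segment(s) drawn

Segment lengths:
  seg 1: (0,0) -> (14.1,0), length = 14.1
Total = 14.1

Answer: 14.1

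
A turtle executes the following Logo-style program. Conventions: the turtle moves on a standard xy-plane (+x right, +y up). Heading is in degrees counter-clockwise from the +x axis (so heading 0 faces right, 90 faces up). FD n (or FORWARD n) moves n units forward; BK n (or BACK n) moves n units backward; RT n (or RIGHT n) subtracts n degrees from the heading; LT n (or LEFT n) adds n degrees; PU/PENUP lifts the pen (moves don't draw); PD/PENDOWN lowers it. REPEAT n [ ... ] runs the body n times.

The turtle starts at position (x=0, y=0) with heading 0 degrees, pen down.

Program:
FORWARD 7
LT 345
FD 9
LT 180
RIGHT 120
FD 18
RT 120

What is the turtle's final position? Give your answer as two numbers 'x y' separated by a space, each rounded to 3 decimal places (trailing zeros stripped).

Executing turtle program step by step:
Start: pos=(0,0), heading=0, pen down
FD 7: (0,0) -> (7,0) [heading=0, draw]
LT 345: heading 0 -> 345
FD 9: (7,0) -> (15.693,-2.329) [heading=345, draw]
LT 180: heading 345 -> 165
RT 120: heading 165 -> 45
FD 18: (15.693,-2.329) -> (28.421,10.399) [heading=45, draw]
RT 120: heading 45 -> 285
Final: pos=(28.421,10.399), heading=285, 3 segment(s) drawn

Answer: 28.421 10.399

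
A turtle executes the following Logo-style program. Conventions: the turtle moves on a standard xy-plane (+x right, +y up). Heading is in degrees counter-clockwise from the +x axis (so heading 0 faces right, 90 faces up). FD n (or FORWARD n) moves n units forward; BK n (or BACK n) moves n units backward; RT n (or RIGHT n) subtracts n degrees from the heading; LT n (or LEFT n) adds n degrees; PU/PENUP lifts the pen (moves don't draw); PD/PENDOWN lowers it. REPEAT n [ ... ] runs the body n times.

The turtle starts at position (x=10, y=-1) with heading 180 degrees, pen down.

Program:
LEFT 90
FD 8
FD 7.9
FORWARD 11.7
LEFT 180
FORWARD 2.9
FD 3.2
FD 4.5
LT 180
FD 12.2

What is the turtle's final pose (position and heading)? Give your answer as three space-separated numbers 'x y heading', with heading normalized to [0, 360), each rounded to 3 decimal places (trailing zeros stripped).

Executing turtle program step by step:
Start: pos=(10,-1), heading=180, pen down
LT 90: heading 180 -> 270
FD 8: (10,-1) -> (10,-9) [heading=270, draw]
FD 7.9: (10,-9) -> (10,-16.9) [heading=270, draw]
FD 11.7: (10,-16.9) -> (10,-28.6) [heading=270, draw]
LT 180: heading 270 -> 90
FD 2.9: (10,-28.6) -> (10,-25.7) [heading=90, draw]
FD 3.2: (10,-25.7) -> (10,-22.5) [heading=90, draw]
FD 4.5: (10,-22.5) -> (10,-18) [heading=90, draw]
LT 180: heading 90 -> 270
FD 12.2: (10,-18) -> (10,-30.2) [heading=270, draw]
Final: pos=(10,-30.2), heading=270, 7 segment(s) drawn

Answer: 10 -30.2 270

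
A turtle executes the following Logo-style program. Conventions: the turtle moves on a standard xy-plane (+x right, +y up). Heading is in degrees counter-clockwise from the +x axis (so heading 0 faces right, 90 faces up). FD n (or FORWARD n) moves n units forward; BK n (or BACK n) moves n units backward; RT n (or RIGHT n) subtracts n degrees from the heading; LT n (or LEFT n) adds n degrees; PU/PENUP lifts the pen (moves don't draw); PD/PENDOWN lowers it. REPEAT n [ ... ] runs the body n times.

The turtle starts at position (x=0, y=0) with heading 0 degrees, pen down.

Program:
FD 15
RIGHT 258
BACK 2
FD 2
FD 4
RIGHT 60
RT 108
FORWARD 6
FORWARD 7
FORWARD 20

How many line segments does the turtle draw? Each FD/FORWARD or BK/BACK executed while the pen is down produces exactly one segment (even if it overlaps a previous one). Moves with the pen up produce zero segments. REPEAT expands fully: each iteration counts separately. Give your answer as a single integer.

Executing turtle program step by step:
Start: pos=(0,0), heading=0, pen down
FD 15: (0,0) -> (15,0) [heading=0, draw]
RT 258: heading 0 -> 102
BK 2: (15,0) -> (15.416,-1.956) [heading=102, draw]
FD 2: (15.416,-1.956) -> (15,0) [heading=102, draw]
FD 4: (15,0) -> (14.168,3.913) [heading=102, draw]
RT 60: heading 102 -> 42
RT 108: heading 42 -> 294
FD 6: (14.168,3.913) -> (16.609,-1.569) [heading=294, draw]
FD 7: (16.609,-1.569) -> (19.456,-7.964) [heading=294, draw]
FD 20: (19.456,-7.964) -> (27.591,-26.234) [heading=294, draw]
Final: pos=(27.591,-26.234), heading=294, 7 segment(s) drawn
Segments drawn: 7

Answer: 7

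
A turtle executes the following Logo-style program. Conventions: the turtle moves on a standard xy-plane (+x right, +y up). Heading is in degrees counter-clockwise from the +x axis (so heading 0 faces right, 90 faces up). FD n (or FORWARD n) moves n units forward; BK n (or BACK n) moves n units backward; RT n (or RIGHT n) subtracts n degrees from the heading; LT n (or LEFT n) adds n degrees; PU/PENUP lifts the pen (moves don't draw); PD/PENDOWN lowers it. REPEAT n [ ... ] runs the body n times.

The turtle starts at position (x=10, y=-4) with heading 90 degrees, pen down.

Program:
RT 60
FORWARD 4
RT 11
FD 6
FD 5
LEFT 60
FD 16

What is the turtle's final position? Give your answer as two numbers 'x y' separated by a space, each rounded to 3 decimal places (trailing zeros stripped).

Executing turtle program step by step:
Start: pos=(10,-4), heading=90, pen down
RT 60: heading 90 -> 30
FD 4: (10,-4) -> (13.464,-2) [heading=30, draw]
RT 11: heading 30 -> 19
FD 6: (13.464,-2) -> (19.137,-0.047) [heading=19, draw]
FD 5: (19.137,-0.047) -> (23.865,1.581) [heading=19, draw]
LT 60: heading 19 -> 79
FD 16: (23.865,1.581) -> (26.918,17.287) [heading=79, draw]
Final: pos=(26.918,17.287), heading=79, 4 segment(s) drawn

Answer: 26.918 17.287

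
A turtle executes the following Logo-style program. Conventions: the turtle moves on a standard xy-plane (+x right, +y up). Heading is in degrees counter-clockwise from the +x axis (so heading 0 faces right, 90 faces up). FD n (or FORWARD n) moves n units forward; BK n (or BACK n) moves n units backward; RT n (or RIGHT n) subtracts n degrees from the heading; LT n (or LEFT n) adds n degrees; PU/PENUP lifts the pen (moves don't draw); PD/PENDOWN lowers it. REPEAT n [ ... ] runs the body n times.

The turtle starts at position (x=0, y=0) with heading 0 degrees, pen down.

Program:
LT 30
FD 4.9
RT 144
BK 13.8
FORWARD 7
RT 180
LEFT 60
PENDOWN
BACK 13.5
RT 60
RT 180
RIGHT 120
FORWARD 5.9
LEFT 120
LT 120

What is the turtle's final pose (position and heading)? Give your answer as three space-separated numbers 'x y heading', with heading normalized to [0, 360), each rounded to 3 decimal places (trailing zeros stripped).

Executing turtle program step by step:
Start: pos=(0,0), heading=0, pen down
LT 30: heading 0 -> 30
FD 4.9: (0,0) -> (4.244,2.45) [heading=30, draw]
RT 144: heading 30 -> 246
BK 13.8: (4.244,2.45) -> (9.856,15.057) [heading=246, draw]
FD 7: (9.856,15.057) -> (7.009,8.662) [heading=246, draw]
RT 180: heading 246 -> 66
LT 60: heading 66 -> 126
PD: pen down
BK 13.5: (7.009,8.662) -> (14.944,-2.26) [heading=126, draw]
RT 60: heading 126 -> 66
RT 180: heading 66 -> 246
RT 120: heading 246 -> 126
FD 5.9: (14.944,-2.26) -> (11.477,2.514) [heading=126, draw]
LT 120: heading 126 -> 246
LT 120: heading 246 -> 6
Final: pos=(11.477,2.514), heading=6, 5 segment(s) drawn

Answer: 11.477 2.514 6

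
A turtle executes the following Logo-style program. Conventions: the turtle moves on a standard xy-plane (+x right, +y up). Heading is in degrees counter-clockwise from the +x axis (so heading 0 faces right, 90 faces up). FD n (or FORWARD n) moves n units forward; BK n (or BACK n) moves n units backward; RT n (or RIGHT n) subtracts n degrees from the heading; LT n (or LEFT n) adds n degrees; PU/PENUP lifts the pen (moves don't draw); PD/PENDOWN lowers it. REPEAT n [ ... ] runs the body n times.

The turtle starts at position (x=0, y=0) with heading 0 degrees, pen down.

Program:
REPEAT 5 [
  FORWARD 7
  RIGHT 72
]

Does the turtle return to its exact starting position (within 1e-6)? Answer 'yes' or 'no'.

Executing turtle program step by step:
Start: pos=(0,0), heading=0, pen down
REPEAT 5 [
  -- iteration 1/5 --
  FD 7: (0,0) -> (7,0) [heading=0, draw]
  RT 72: heading 0 -> 288
  -- iteration 2/5 --
  FD 7: (7,0) -> (9.163,-6.657) [heading=288, draw]
  RT 72: heading 288 -> 216
  -- iteration 3/5 --
  FD 7: (9.163,-6.657) -> (3.5,-10.772) [heading=216, draw]
  RT 72: heading 216 -> 144
  -- iteration 4/5 --
  FD 7: (3.5,-10.772) -> (-2.163,-6.657) [heading=144, draw]
  RT 72: heading 144 -> 72
  -- iteration 5/5 --
  FD 7: (-2.163,-6.657) -> (0,0) [heading=72, draw]
  RT 72: heading 72 -> 0
]
Final: pos=(0,0), heading=0, 5 segment(s) drawn

Start position: (0, 0)
Final position: (0, 0)
Distance = 0; < 1e-6 -> CLOSED

Answer: yes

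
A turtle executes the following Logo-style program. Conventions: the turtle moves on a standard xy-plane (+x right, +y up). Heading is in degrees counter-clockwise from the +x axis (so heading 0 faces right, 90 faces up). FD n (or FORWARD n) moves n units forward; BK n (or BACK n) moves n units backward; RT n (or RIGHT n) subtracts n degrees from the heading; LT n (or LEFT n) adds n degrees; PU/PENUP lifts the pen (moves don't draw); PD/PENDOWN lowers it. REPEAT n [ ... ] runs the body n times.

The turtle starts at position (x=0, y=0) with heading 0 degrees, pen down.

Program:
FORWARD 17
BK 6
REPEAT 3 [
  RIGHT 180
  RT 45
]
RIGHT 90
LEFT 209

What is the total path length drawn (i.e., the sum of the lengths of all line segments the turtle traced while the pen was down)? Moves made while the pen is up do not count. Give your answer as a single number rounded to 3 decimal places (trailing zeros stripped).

Executing turtle program step by step:
Start: pos=(0,0), heading=0, pen down
FD 17: (0,0) -> (17,0) [heading=0, draw]
BK 6: (17,0) -> (11,0) [heading=0, draw]
REPEAT 3 [
  -- iteration 1/3 --
  RT 180: heading 0 -> 180
  RT 45: heading 180 -> 135
  -- iteration 2/3 --
  RT 180: heading 135 -> 315
  RT 45: heading 315 -> 270
  -- iteration 3/3 --
  RT 180: heading 270 -> 90
  RT 45: heading 90 -> 45
]
RT 90: heading 45 -> 315
LT 209: heading 315 -> 164
Final: pos=(11,0), heading=164, 2 segment(s) drawn

Segment lengths:
  seg 1: (0,0) -> (17,0), length = 17
  seg 2: (17,0) -> (11,0), length = 6
Total = 23

Answer: 23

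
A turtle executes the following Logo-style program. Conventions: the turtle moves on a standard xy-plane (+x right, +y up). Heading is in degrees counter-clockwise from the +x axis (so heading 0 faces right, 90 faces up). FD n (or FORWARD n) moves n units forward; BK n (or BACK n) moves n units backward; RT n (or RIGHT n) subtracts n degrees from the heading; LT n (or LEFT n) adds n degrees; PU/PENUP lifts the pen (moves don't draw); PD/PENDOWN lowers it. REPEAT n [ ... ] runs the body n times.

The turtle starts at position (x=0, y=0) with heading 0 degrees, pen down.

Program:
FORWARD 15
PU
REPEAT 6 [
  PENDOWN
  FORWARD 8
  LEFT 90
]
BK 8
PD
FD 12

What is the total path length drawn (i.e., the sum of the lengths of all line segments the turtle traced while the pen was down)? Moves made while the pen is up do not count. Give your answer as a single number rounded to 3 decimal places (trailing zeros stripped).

Answer: 83

Derivation:
Executing turtle program step by step:
Start: pos=(0,0), heading=0, pen down
FD 15: (0,0) -> (15,0) [heading=0, draw]
PU: pen up
REPEAT 6 [
  -- iteration 1/6 --
  PD: pen down
  FD 8: (15,0) -> (23,0) [heading=0, draw]
  LT 90: heading 0 -> 90
  -- iteration 2/6 --
  PD: pen down
  FD 8: (23,0) -> (23,8) [heading=90, draw]
  LT 90: heading 90 -> 180
  -- iteration 3/6 --
  PD: pen down
  FD 8: (23,8) -> (15,8) [heading=180, draw]
  LT 90: heading 180 -> 270
  -- iteration 4/6 --
  PD: pen down
  FD 8: (15,8) -> (15,0) [heading=270, draw]
  LT 90: heading 270 -> 0
  -- iteration 5/6 --
  PD: pen down
  FD 8: (15,0) -> (23,0) [heading=0, draw]
  LT 90: heading 0 -> 90
  -- iteration 6/6 --
  PD: pen down
  FD 8: (23,0) -> (23,8) [heading=90, draw]
  LT 90: heading 90 -> 180
]
BK 8: (23,8) -> (31,8) [heading=180, draw]
PD: pen down
FD 12: (31,8) -> (19,8) [heading=180, draw]
Final: pos=(19,8), heading=180, 9 segment(s) drawn

Segment lengths:
  seg 1: (0,0) -> (15,0), length = 15
  seg 2: (15,0) -> (23,0), length = 8
  seg 3: (23,0) -> (23,8), length = 8
  seg 4: (23,8) -> (15,8), length = 8
  seg 5: (15,8) -> (15,0), length = 8
  seg 6: (15,0) -> (23,0), length = 8
  seg 7: (23,0) -> (23,8), length = 8
  seg 8: (23,8) -> (31,8), length = 8
  seg 9: (31,8) -> (19,8), length = 12
Total = 83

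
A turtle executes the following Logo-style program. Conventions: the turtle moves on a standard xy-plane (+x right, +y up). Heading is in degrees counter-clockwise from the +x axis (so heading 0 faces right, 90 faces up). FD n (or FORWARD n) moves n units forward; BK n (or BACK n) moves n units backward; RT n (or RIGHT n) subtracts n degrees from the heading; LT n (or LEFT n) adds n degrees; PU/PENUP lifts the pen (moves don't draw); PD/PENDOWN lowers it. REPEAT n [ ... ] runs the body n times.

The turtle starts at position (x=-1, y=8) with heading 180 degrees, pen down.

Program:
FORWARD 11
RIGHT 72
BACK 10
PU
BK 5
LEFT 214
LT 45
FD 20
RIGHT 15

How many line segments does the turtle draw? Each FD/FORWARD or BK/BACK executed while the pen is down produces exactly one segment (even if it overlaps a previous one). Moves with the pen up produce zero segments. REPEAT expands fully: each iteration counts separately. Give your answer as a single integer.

Executing turtle program step by step:
Start: pos=(-1,8), heading=180, pen down
FD 11: (-1,8) -> (-12,8) [heading=180, draw]
RT 72: heading 180 -> 108
BK 10: (-12,8) -> (-8.91,-1.511) [heading=108, draw]
PU: pen up
BK 5: (-8.91,-1.511) -> (-7.365,-6.266) [heading=108, move]
LT 214: heading 108 -> 322
LT 45: heading 322 -> 7
FD 20: (-7.365,-6.266) -> (12.486,-3.828) [heading=7, move]
RT 15: heading 7 -> 352
Final: pos=(12.486,-3.828), heading=352, 2 segment(s) drawn
Segments drawn: 2

Answer: 2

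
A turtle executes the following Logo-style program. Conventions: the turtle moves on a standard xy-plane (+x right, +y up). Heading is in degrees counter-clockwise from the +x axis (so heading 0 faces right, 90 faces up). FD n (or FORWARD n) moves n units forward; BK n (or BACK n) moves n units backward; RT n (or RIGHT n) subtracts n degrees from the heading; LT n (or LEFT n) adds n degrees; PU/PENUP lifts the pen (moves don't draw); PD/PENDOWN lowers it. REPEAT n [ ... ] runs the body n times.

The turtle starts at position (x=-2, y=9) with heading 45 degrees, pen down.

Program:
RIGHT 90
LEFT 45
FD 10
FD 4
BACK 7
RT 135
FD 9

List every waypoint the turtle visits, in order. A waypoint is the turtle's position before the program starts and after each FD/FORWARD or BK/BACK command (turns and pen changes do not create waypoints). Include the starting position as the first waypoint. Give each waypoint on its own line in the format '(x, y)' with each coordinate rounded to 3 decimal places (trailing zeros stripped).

Answer: (-2, 9)
(8, 9)
(12, 9)
(5, 9)
(-1.364, 2.636)

Derivation:
Executing turtle program step by step:
Start: pos=(-2,9), heading=45, pen down
RT 90: heading 45 -> 315
LT 45: heading 315 -> 0
FD 10: (-2,9) -> (8,9) [heading=0, draw]
FD 4: (8,9) -> (12,9) [heading=0, draw]
BK 7: (12,9) -> (5,9) [heading=0, draw]
RT 135: heading 0 -> 225
FD 9: (5,9) -> (-1.364,2.636) [heading=225, draw]
Final: pos=(-1.364,2.636), heading=225, 4 segment(s) drawn
Waypoints (5 total):
(-2, 9)
(8, 9)
(12, 9)
(5, 9)
(-1.364, 2.636)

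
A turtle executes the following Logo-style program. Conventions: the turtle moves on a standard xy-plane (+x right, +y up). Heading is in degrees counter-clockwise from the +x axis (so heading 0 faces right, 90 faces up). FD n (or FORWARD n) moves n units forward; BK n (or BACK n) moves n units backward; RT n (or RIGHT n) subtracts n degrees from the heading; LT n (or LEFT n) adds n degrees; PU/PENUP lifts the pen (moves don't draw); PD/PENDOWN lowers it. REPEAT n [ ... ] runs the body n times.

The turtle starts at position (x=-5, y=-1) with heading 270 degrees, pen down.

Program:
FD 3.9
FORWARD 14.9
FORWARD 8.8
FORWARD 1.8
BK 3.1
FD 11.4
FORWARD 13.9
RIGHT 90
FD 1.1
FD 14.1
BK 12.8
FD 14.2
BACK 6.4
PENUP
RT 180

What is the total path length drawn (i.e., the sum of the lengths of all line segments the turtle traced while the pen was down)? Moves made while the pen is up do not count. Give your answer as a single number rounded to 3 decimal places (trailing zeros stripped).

Executing turtle program step by step:
Start: pos=(-5,-1), heading=270, pen down
FD 3.9: (-5,-1) -> (-5,-4.9) [heading=270, draw]
FD 14.9: (-5,-4.9) -> (-5,-19.8) [heading=270, draw]
FD 8.8: (-5,-19.8) -> (-5,-28.6) [heading=270, draw]
FD 1.8: (-5,-28.6) -> (-5,-30.4) [heading=270, draw]
BK 3.1: (-5,-30.4) -> (-5,-27.3) [heading=270, draw]
FD 11.4: (-5,-27.3) -> (-5,-38.7) [heading=270, draw]
FD 13.9: (-5,-38.7) -> (-5,-52.6) [heading=270, draw]
RT 90: heading 270 -> 180
FD 1.1: (-5,-52.6) -> (-6.1,-52.6) [heading=180, draw]
FD 14.1: (-6.1,-52.6) -> (-20.2,-52.6) [heading=180, draw]
BK 12.8: (-20.2,-52.6) -> (-7.4,-52.6) [heading=180, draw]
FD 14.2: (-7.4,-52.6) -> (-21.6,-52.6) [heading=180, draw]
BK 6.4: (-21.6,-52.6) -> (-15.2,-52.6) [heading=180, draw]
PU: pen up
RT 180: heading 180 -> 0
Final: pos=(-15.2,-52.6), heading=0, 12 segment(s) drawn

Segment lengths:
  seg 1: (-5,-1) -> (-5,-4.9), length = 3.9
  seg 2: (-5,-4.9) -> (-5,-19.8), length = 14.9
  seg 3: (-5,-19.8) -> (-5,-28.6), length = 8.8
  seg 4: (-5,-28.6) -> (-5,-30.4), length = 1.8
  seg 5: (-5,-30.4) -> (-5,-27.3), length = 3.1
  seg 6: (-5,-27.3) -> (-5,-38.7), length = 11.4
  seg 7: (-5,-38.7) -> (-5,-52.6), length = 13.9
  seg 8: (-5,-52.6) -> (-6.1,-52.6), length = 1.1
  seg 9: (-6.1,-52.6) -> (-20.2,-52.6), length = 14.1
  seg 10: (-20.2,-52.6) -> (-7.4,-52.6), length = 12.8
  seg 11: (-7.4,-52.6) -> (-21.6,-52.6), length = 14.2
  seg 12: (-21.6,-52.6) -> (-15.2,-52.6), length = 6.4
Total = 106.4

Answer: 106.4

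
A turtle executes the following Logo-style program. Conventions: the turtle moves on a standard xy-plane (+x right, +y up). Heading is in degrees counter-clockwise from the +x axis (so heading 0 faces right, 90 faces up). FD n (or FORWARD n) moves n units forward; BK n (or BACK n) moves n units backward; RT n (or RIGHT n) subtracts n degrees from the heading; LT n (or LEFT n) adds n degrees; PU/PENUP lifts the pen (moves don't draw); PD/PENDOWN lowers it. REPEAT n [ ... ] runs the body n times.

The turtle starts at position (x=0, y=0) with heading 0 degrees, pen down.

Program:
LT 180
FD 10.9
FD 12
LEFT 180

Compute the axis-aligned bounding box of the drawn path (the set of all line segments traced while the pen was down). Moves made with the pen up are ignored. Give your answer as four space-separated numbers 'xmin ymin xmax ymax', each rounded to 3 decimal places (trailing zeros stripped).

Executing turtle program step by step:
Start: pos=(0,0), heading=0, pen down
LT 180: heading 0 -> 180
FD 10.9: (0,0) -> (-10.9,0) [heading=180, draw]
FD 12: (-10.9,0) -> (-22.9,0) [heading=180, draw]
LT 180: heading 180 -> 0
Final: pos=(-22.9,0), heading=0, 2 segment(s) drawn

Segment endpoints: x in {-22.9, -10.9, 0}, y in {0, 0, 0}
xmin=-22.9, ymin=0, xmax=0, ymax=0

Answer: -22.9 0 0 0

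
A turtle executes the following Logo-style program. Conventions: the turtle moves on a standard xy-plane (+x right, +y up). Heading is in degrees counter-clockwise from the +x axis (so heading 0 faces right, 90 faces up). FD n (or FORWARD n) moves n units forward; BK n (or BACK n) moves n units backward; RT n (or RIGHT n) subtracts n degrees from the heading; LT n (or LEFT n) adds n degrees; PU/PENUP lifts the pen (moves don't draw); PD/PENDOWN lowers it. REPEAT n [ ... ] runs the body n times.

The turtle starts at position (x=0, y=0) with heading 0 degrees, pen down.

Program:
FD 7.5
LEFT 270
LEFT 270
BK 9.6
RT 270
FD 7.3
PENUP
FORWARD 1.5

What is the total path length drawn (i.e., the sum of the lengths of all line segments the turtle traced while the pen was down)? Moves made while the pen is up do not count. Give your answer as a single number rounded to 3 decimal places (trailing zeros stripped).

Answer: 24.4

Derivation:
Executing turtle program step by step:
Start: pos=(0,0), heading=0, pen down
FD 7.5: (0,0) -> (7.5,0) [heading=0, draw]
LT 270: heading 0 -> 270
LT 270: heading 270 -> 180
BK 9.6: (7.5,0) -> (17.1,0) [heading=180, draw]
RT 270: heading 180 -> 270
FD 7.3: (17.1,0) -> (17.1,-7.3) [heading=270, draw]
PU: pen up
FD 1.5: (17.1,-7.3) -> (17.1,-8.8) [heading=270, move]
Final: pos=(17.1,-8.8), heading=270, 3 segment(s) drawn

Segment lengths:
  seg 1: (0,0) -> (7.5,0), length = 7.5
  seg 2: (7.5,0) -> (17.1,0), length = 9.6
  seg 3: (17.1,0) -> (17.1,-7.3), length = 7.3
Total = 24.4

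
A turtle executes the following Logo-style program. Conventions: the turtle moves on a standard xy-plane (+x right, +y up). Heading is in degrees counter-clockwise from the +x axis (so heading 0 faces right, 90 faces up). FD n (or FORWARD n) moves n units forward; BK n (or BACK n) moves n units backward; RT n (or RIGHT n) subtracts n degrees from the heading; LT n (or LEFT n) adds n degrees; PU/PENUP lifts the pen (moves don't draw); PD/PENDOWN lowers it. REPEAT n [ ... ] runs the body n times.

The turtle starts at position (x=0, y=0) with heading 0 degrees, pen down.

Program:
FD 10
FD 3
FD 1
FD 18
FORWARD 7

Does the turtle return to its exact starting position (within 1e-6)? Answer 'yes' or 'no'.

Executing turtle program step by step:
Start: pos=(0,0), heading=0, pen down
FD 10: (0,0) -> (10,0) [heading=0, draw]
FD 3: (10,0) -> (13,0) [heading=0, draw]
FD 1: (13,0) -> (14,0) [heading=0, draw]
FD 18: (14,0) -> (32,0) [heading=0, draw]
FD 7: (32,0) -> (39,0) [heading=0, draw]
Final: pos=(39,0), heading=0, 5 segment(s) drawn

Start position: (0, 0)
Final position: (39, 0)
Distance = 39; >= 1e-6 -> NOT closed

Answer: no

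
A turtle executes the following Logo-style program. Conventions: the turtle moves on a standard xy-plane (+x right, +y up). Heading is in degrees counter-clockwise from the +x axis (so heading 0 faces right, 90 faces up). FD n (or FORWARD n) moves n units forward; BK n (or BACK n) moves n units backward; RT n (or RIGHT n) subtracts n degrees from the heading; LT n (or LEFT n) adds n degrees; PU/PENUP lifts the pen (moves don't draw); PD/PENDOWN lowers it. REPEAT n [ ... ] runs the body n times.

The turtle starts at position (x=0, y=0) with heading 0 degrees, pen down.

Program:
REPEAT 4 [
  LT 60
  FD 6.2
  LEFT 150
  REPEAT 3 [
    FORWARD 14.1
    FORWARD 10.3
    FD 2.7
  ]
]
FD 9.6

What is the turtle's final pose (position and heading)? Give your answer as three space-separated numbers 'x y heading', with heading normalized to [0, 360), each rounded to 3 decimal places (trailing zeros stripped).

Executing turtle program step by step:
Start: pos=(0,0), heading=0, pen down
REPEAT 4 [
  -- iteration 1/4 --
  LT 60: heading 0 -> 60
  FD 6.2: (0,0) -> (3.1,5.369) [heading=60, draw]
  LT 150: heading 60 -> 210
  REPEAT 3 [
    -- iteration 1/3 --
    FD 14.1: (3.1,5.369) -> (-9.111,-1.681) [heading=210, draw]
    FD 10.3: (-9.111,-1.681) -> (-18.031,-6.831) [heading=210, draw]
    FD 2.7: (-18.031,-6.831) -> (-20.369,-8.181) [heading=210, draw]
    -- iteration 2/3 --
    FD 14.1: (-20.369,-8.181) -> (-32.58,-15.231) [heading=210, draw]
    FD 10.3: (-32.58,-15.231) -> (-41.5,-20.381) [heading=210, draw]
    FD 2.7: (-41.5,-20.381) -> (-43.839,-21.731) [heading=210, draw]
    -- iteration 3/3 --
    FD 14.1: (-43.839,-21.731) -> (-56.05,-28.781) [heading=210, draw]
    FD 10.3: (-56.05,-28.781) -> (-64.97,-33.931) [heading=210, draw]
    FD 2.7: (-64.97,-33.931) -> (-67.308,-35.281) [heading=210, draw]
  ]
  -- iteration 2/4 --
  LT 60: heading 210 -> 270
  FD 6.2: (-67.308,-35.281) -> (-67.308,-41.481) [heading=270, draw]
  LT 150: heading 270 -> 60
  REPEAT 3 [
    -- iteration 1/3 --
    FD 14.1: (-67.308,-41.481) -> (-60.258,-29.27) [heading=60, draw]
    FD 10.3: (-60.258,-29.27) -> (-55.108,-20.35) [heading=60, draw]
    FD 2.7: (-55.108,-20.35) -> (-53.758,-18.011) [heading=60, draw]
    -- iteration 2/3 --
    FD 14.1: (-53.758,-18.011) -> (-46.708,-5.8) [heading=60, draw]
    FD 10.3: (-46.708,-5.8) -> (-41.558,3.12) [heading=60, draw]
    FD 2.7: (-41.558,3.12) -> (-40.208,5.458) [heading=60, draw]
    -- iteration 3/3 --
    FD 14.1: (-40.208,5.458) -> (-33.158,17.669) [heading=60, draw]
    FD 10.3: (-33.158,17.669) -> (-28.008,26.589) [heading=60, draw]
    FD 2.7: (-28.008,26.589) -> (-26.658,28.927) [heading=60, draw]
  ]
  -- iteration 3/4 --
  LT 60: heading 60 -> 120
  FD 6.2: (-26.658,28.927) -> (-29.758,34.297) [heading=120, draw]
  LT 150: heading 120 -> 270
  REPEAT 3 [
    -- iteration 1/3 --
    FD 14.1: (-29.758,34.297) -> (-29.758,20.197) [heading=270, draw]
    FD 10.3: (-29.758,20.197) -> (-29.758,9.897) [heading=270, draw]
    FD 2.7: (-29.758,9.897) -> (-29.758,7.197) [heading=270, draw]
    -- iteration 2/3 --
    FD 14.1: (-29.758,7.197) -> (-29.758,-6.903) [heading=270, draw]
    FD 10.3: (-29.758,-6.903) -> (-29.758,-17.203) [heading=270, draw]
    FD 2.7: (-29.758,-17.203) -> (-29.758,-19.903) [heading=270, draw]
    -- iteration 3/3 --
    FD 14.1: (-29.758,-19.903) -> (-29.758,-34.003) [heading=270, draw]
    FD 10.3: (-29.758,-34.003) -> (-29.758,-44.303) [heading=270, draw]
    FD 2.7: (-29.758,-44.303) -> (-29.758,-47.003) [heading=270, draw]
  ]
  -- iteration 4/4 --
  LT 60: heading 270 -> 330
  FD 6.2: (-29.758,-47.003) -> (-24.389,-50.103) [heading=330, draw]
  LT 150: heading 330 -> 120
  REPEAT 3 [
    -- iteration 1/3 --
    FD 14.1: (-24.389,-50.103) -> (-31.439,-37.892) [heading=120, draw]
    FD 10.3: (-31.439,-37.892) -> (-36.589,-28.972) [heading=120, draw]
    FD 2.7: (-36.589,-28.972) -> (-37.939,-26.634) [heading=120, draw]
    -- iteration 2/3 --
    FD 14.1: (-37.939,-26.634) -> (-44.989,-14.423) [heading=120, draw]
    FD 10.3: (-44.989,-14.423) -> (-50.139,-5.503) [heading=120, draw]
    FD 2.7: (-50.139,-5.503) -> (-51.489,-3.165) [heading=120, draw]
    -- iteration 3/3 --
    FD 14.1: (-51.489,-3.165) -> (-58.539,9.046) [heading=120, draw]
    FD 10.3: (-58.539,9.046) -> (-63.689,17.966) [heading=120, draw]
    FD 2.7: (-63.689,17.966) -> (-65.039,20.304) [heading=120, draw]
  ]
]
FD 9.6: (-65.039,20.304) -> (-69.839,28.618) [heading=120, draw]
Final: pos=(-69.839,28.618), heading=120, 41 segment(s) drawn

Answer: -69.839 28.618 120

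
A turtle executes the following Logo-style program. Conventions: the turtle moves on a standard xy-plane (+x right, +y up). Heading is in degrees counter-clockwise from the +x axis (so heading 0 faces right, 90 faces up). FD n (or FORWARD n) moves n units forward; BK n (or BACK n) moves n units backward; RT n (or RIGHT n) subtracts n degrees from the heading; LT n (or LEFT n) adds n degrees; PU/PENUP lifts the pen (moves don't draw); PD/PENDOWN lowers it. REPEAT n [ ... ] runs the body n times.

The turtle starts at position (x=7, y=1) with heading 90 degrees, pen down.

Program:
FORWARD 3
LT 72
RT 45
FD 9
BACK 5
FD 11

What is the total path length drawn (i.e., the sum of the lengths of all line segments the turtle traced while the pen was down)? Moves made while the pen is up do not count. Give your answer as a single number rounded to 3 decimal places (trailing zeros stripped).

Executing turtle program step by step:
Start: pos=(7,1), heading=90, pen down
FD 3: (7,1) -> (7,4) [heading=90, draw]
LT 72: heading 90 -> 162
RT 45: heading 162 -> 117
FD 9: (7,4) -> (2.914,12.019) [heading=117, draw]
BK 5: (2.914,12.019) -> (5.184,7.564) [heading=117, draw]
FD 11: (5.184,7.564) -> (0.19,17.365) [heading=117, draw]
Final: pos=(0.19,17.365), heading=117, 4 segment(s) drawn

Segment lengths:
  seg 1: (7,1) -> (7,4), length = 3
  seg 2: (7,4) -> (2.914,12.019), length = 9
  seg 3: (2.914,12.019) -> (5.184,7.564), length = 5
  seg 4: (5.184,7.564) -> (0.19,17.365), length = 11
Total = 28

Answer: 28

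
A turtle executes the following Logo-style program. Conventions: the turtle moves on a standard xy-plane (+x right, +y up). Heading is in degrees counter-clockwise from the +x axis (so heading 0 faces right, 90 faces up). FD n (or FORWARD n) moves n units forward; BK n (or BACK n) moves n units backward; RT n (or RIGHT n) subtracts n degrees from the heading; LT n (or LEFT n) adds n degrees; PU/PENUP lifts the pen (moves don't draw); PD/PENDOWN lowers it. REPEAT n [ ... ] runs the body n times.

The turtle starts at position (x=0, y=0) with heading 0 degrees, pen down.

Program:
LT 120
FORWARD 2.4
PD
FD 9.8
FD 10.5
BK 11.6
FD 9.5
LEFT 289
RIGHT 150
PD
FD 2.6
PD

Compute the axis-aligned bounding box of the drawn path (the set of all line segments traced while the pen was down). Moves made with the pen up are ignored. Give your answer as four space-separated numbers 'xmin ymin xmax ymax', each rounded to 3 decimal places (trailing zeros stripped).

Answer: -11.35 0 0 19.659

Derivation:
Executing turtle program step by step:
Start: pos=(0,0), heading=0, pen down
LT 120: heading 0 -> 120
FD 2.4: (0,0) -> (-1.2,2.078) [heading=120, draw]
PD: pen down
FD 9.8: (-1.2,2.078) -> (-6.1,10.566) [heading=120, draw]
FD 10.5: (-6.1,10.566) -> (-11.35,19.659) [heading=120, draw]
BK 11.6: (-11.35,19.659) -> (-5.55,9.613) [heading=120, draw]
FD 9.5: (-5.55,9.613) -> (-10.3,17.84) [heading=120, draw]
LT 289: heading 120 -> 49
RT 150: heading 49 -> 259
PD: pen down
FD 2.6: (-10.3,17.84) -> (-10.796,15.288) [heading=259, draw]
PD: pen down
Final: pos=(-10.796,15.288), heading=259, 6 segment(s) drawn

Segment endpoints: x in {-11.35, -10.796, -10.3, -6.1, -5.55, -1.2, 0}, y in {0, 2.078, 9.613, 10.566, 15.288, 17.84, 19.659}
xmin=-11.35, ymin=0, xmax=0, ymax=19.659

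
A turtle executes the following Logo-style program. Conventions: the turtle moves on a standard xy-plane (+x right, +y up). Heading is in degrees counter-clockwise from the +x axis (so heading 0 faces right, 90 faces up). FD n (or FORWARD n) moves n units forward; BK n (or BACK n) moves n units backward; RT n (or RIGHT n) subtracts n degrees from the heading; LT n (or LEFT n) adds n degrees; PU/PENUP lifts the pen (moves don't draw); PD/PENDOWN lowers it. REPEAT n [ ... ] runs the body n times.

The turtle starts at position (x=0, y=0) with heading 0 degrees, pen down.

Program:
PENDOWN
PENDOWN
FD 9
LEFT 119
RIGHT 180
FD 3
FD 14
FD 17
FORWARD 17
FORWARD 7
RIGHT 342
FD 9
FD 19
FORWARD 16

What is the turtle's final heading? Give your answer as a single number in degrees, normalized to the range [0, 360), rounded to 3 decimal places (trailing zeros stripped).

Executing turtle program step by step:
Start: pos=(0,0), heading=0, pen down
PD: pen down
PD: pen down
FD 9: (0,0) -> (9,0) [heading=0, draw]
LT 119: heading 0 -> 119
RT 180: heading 119 -> 299
FD 3: (9,0) -> (10.454,-2.624) [heading=299, draw]
FD 14: (10.454,-2.624) -> (17.242,-14.869) [heading=299, draw]
FD 17: (17.242,-14.869) -> (25.484,-29.737) [heading=299, draw]
FD 17: (25.484,-29.737) -> (33.725,-44.606) [heading=299, draw]
FD 7: (33.725,-44.606) -> (37.119,-50.728) [heading=299, draw]
RT 342: heading 299 -> 317
FD 9: (37.119,-50.728) -> (43.701,-56.866) [heading=317, draw]
FD 19: (43.701,-56.866) -> (57.597,-69.824) [heading=317, draw]
FD 16: (57.597,-69.824) -> (69.299,-80.736) [heading=317, draw]
Final: pos=(69.299,-80.736), heading=317, 9 segment(s) drawn

Answer: 317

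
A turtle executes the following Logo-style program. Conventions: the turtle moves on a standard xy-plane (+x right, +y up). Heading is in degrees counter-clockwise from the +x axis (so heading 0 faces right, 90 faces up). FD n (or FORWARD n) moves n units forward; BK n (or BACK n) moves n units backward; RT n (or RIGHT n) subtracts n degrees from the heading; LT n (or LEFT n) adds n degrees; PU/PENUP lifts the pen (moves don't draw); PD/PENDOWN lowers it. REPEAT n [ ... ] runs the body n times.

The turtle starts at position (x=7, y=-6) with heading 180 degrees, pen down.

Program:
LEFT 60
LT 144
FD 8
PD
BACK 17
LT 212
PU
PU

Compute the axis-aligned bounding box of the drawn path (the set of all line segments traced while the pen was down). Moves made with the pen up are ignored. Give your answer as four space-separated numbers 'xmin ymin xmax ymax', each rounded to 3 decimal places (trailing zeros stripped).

Answer: -1.222 -9.661 14.308 -2.746

Derivation:
Executing turtle program step by step:
Start: pos=(7,-6), heading=180, pen down
LT 60: heading 180 -> 240
LT 144: heading 240 -> 24
FD 8: (7,-6) -> (14.308,-2.746) [heading=24, draw]
PD: pen down
BK 17: (14.308,-2.746) -> (-1.222,-9.661) [heading=24, draw]
LT 212: heading 24 -> 236
PU: pen up
PU: pen up
Final: pos=(-1.222,-9.661), heading=236, 2 segment(s) drawn

Segment endpoints: x in {-1.222, 7, 14.308}, y in {-9.661, -6, -2.746}
xmin=-1.222, ymin=-9.661, xmax=14.308, ymax=-2.746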